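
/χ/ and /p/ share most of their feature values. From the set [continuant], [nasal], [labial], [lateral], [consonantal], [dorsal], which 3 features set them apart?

[continuant], [labial], [dorsal]

The two segments share [−nasal], [−lateral], [+consonantal]. The only features from the list on which they differ: /χ/ is [+continuant] while /p/ is [−continuant]; /χ/ is [−labial] while /p/ is [+labial]; /χ/ is [+dorsal] while /p/ is [−dorsal].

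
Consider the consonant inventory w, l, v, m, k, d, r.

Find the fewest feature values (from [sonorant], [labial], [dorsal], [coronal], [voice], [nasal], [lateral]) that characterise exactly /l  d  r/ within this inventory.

Every target segment is [+coronal] and no other inventory member is, so one feature is enough.

[+coronal]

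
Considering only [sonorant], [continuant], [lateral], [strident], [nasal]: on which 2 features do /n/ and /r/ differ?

The two segments share [+sonorant], [-lateral], [-strident]. The only features from the list on which they differ: /n/ is [+nasal] while /r/ is [-nasal]; /n/ is [-continuant] while /r/ is [+continuant].

[nasal], [continuant]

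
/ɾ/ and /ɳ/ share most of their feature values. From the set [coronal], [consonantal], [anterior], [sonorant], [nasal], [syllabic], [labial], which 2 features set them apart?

/ɾ/ is the alveolar tap and /ɳ/ is the retroflex nasal. Both are [+coronal], [+consonantal], [+sonorant], [-syllabic], [-labial]. /ɾ/ is [-nasal] while /ɳ/ is [+nasal]; /ɾ/ is [+anterior] while /ɳ/ is [-anterior], so the distinguishing features are [nasal], [anterior].

[nasal], [anterior]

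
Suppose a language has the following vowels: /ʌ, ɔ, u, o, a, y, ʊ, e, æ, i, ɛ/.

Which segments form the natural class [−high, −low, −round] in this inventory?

Eliminate segments failing any feature: /ɔ, o/ are [+round]; /u, y, ʊ, i/ are [+high]; /a, æ/ are [+low]. The remaining /ʌ, e, ɛ/ satisfy [−high], [−low], [−round].

ʌ, e, ɛ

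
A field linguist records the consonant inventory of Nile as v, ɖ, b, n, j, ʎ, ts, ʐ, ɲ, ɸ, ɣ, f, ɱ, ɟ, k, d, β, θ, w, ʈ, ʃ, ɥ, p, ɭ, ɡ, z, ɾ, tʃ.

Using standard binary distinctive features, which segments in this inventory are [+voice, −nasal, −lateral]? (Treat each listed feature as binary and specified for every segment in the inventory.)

Eliminate segments failing any feature: /n, ɲ, ɱ/ are [+nasal]; /ʎ, ɭ/ are [+lateral]; /ts, ɸ, f, k, θ, ʈ, ʃ, p, tʃ/ are [−voice]. The remaining /v, ɖ, b, j, ʐ, ɣ, ɟ, d, β, w, ɥ, ɡ, z, ɾ/ satisfy [+voice], [−nasal], [−lateral].

v, ɖ, b, j, ʐ, ɣ, ɟ, d, β, w, ɥ, ɡ, z, ɾ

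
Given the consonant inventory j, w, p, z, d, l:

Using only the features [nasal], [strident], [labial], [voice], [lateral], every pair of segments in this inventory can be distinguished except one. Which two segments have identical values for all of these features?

j, d

Both /j/ and /d/ are [−nasal], [−strident], [−labial], [+voice], [−lateral]. Since the list omits [sonorant], [continuant] and [dorsal] — which do distinguish the palatal glide from the voiced alveolar stop — this pair collapses; all other pairs remain distinct.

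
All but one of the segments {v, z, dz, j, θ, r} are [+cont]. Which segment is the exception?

/z, r, j, v, θ/ are all [+continuant]; /dz/ (voiced alveolar affricate) is [-continuant].

dz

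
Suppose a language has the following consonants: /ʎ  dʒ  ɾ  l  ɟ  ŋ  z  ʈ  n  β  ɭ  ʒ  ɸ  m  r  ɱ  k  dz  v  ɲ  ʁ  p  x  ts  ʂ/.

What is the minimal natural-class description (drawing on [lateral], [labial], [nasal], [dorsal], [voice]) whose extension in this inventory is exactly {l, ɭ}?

Every target segment is [+lateral], [−dorsal]; each remaining inventory member fails at least one of these. Each conjunct is needed — [−dorsal] alone would also admit /dʒ, ɾ, z, ʈ, …/; [+lateral] alone would also admit /ʎ/ — and no other single listed feature has exactly this extension, so two is the minimum.

[+lateral, −dorsal]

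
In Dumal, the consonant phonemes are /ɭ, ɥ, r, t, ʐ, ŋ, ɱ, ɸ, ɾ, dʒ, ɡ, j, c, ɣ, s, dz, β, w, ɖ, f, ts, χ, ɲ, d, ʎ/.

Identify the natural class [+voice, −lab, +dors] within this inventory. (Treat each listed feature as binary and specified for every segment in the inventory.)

Eliminate segments failing any feature: /ɭ, r, ʐ, ɾ, dʒ, dz, ɖ, d/ are [−dorsal]; /ɥ, ɱ, β, w/ are [+labial]; /t, ɸ, c, s, f, ts, χ/ are [−voice]. The remaining /ŋ, ɡ, j, ɣ, ɲ, ʎ/ satisfy [+voice], [−labial], [+dorsal].

ŋ, ɡ, j, ɣ, ɲ, ʎ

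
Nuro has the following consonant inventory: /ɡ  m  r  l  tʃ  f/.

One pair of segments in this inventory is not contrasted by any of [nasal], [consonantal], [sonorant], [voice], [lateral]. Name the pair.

/tʃ/ (voiceless postalveolar affricate) and /f/ (voiceless labiodental fricative) are both [−nasal], [+consonantal], [−sonorant], [−voice], [−lateral], so none of the listed features separates them. (They do differ in [continuant], [labial] and [coronal], which are not among the given features.) Every other pair in the inventory differs on at least one listed feature.

tʃ, f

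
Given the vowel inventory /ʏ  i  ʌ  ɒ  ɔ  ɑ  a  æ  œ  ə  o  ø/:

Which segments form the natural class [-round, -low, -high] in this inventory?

First, the [-round] segments are /i, ʌ, ɑ, a, æ, ə/.
Among these, [-low] gives /i, ʌ, ə/.
Intersecting with [-high] leaves /ʌ, ə/.

ʌ, ə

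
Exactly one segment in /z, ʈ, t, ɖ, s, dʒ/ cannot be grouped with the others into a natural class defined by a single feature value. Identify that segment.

dʒ

[distributed] groups all but one: /ɖ, ʈ, s, t, z/ share [−distributed] while /dʒ/ (voiced postalveolar affricate) alone is [+distributed]. Removing any other segment would not leave a single-feature class that excludes it.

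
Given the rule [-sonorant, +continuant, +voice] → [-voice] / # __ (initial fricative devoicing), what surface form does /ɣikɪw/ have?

[xikɪw]

The only segment in the rule's environment that also matches [-sonorant, +continuant, +voice] is /ɣ/. Applying [-voice] turns the voiced velar fricative into /x/ (voiceless velar fricative), giving [xikɪw].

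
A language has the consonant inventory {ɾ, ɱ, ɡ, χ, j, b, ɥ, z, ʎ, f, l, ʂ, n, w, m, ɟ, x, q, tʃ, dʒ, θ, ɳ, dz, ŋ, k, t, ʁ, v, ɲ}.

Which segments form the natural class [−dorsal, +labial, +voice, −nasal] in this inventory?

b, v

Checking each segment against [−dorsal], [+labial], [+voice], [−nasal]: /b/ (voiced bilabial stop), /v/ (voiced labiodental fricative) satisfy every feature; every other segment in the inventory fails at least one.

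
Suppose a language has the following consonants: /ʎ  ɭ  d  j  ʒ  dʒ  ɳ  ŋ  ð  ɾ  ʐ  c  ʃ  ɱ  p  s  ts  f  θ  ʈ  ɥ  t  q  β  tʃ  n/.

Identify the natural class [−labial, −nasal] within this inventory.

ʎ, ɭ, d, j, ʒ, dʒ, ð, ɾ, ʐ, c, ʃ, s, ts, θ, ʈ, t, q, tʃ

Checking each segment against [−labial], [−nasal]: /ʎ/ (palatal lateral approximant), /ɭ/ (retroflex lateral approximant), /d/ (voiced alveolar stop), /j/ (palatal glide), /ʒ/ (voiced postalveolar fricative), /dʒ/ (voiced postalveolar affricate), among others, satisfy every feature; every other segment in the inventory fails at least one.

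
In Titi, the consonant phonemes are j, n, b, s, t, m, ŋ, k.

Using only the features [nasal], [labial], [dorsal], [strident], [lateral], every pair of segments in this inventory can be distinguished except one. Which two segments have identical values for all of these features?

j, k

/j/ (palatal glide) and /k/ (voiceless velar stop) are both [−nasal], [−labial], [+dorsal], [−strident], [−lateral], so none of the listed features separates them. (They do differ in [sonorant], [voice], [continuant] and [back], which are not among the given features.) Every other pair in the inventory differs on at least one listed feature.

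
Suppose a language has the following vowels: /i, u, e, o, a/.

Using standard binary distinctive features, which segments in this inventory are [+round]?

The feature [round] marks segments produced with lip rounding. In this inventory /u, o/ have that property, so they are [+round]; /i, e, a/ are [-round].

u, o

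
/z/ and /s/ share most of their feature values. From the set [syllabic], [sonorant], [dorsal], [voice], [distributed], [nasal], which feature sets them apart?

The two segments share [−syllabic], [−sonorant], [−dorsal], [−distributed], [−nasal]. The only feature from the list on which they differ: /z/ is [+voice] while /s/ is [−voice].

[voice]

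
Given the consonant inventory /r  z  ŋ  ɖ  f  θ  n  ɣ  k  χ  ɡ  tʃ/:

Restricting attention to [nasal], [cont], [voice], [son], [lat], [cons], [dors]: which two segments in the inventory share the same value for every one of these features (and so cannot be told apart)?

θ, f

On the given features, /θ/ and /f/ have an identical profile: [−nasal], [+continuant], [−voice], [−sonorant], [−lateral], [+consonantal], [−dorsal]. No other two segments in the inventory coincide on all 7 features. (They do differ in [labial] and [coronal], which are not among the given features.)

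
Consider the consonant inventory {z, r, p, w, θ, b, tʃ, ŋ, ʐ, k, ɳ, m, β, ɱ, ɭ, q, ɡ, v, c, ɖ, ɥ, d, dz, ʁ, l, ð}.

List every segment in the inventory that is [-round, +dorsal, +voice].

Eliminate segments failing any feature: /z, r, p, θ, b, tʃ, ʐ, ɳ, m, β, ɱ, ɭ, v, ɖ, d, dz, l, ð/ are [-dorsal]; /w, ɥ/ are [+round]; /k, q, c/ are [-voice]. The remaining /ŋ, ɡ, ʁ/ satisfy [-round], [+dorsal], [+voice].

ŋ, ɡ, ʁ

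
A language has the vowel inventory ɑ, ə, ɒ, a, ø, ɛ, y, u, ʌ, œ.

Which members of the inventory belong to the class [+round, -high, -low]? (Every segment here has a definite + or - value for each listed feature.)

ø, œ

Eliminate segments failing any feature: /ɑ, ə, a, ɛ, ʌ/ are [-round]; /ɒ/ is [+low]; /y, u/ are [+high]. The remaining /ø, œ/ satisfy [+round], [-high], [-low].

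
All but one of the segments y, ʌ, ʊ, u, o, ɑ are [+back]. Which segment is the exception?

y

/y/ is the high front rounded tense vowel, which is [−back]; the rest — /ɑ, ʌ, o, u, ʊ/ — are [+back].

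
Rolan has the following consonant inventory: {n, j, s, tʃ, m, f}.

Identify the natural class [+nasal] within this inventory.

n, m

The feature [nasal] marks segments produced with velum lowered (airflow through the nose). In this inventory /n, m/ have that property, so they are [+nasal]; /j, s, tʃ, f/ are [-nasal].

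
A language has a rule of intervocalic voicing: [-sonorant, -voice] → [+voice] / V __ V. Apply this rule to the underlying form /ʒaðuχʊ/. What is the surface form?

[ʒaðuʁʊ]

Only /χ/ occurs between two vowels (/u/ __ /ʊ/) and matches the structural description. It is a voiceless uvular fricative, so [-sonorant, -voice] holds; changing it to [+voice] with all other features held fixed yields /ʁ/ (voiced uvular fricative). No other segment meets both the structural description and the environment, so the output is [ʒaðuʁʊ].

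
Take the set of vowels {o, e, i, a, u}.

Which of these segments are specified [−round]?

e, i, a

The feature [round] marks segments produced with lip rounding. In this inventory /e, i, a/ lack that property, so they are [−round]; /o, u/ are [+round].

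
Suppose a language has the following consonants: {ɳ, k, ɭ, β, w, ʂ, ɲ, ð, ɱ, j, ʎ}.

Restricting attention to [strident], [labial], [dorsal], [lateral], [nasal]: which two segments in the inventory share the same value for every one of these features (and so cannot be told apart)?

On the given features, /j/ and /k/ have an identical profile: [-strident], [-labial], [+dorsal], [-lateral], [-nasal]. No other two segments in the inventory coincide on all 5 features. (They do differ in [sonorant], [voice], [continuant] and [back], which are not among the given features.)

j, k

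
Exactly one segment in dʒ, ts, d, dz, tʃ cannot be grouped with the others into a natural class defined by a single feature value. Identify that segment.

d

[delayed release] (equivalently [strident]) groups all but one: /ts, tʃ, dʒ, dz/ share [+delayed release] while /d/ (voiced alveolar stop) alone is [−delayed release]. Removing any other segment would not leave a single-feature class that excludes it.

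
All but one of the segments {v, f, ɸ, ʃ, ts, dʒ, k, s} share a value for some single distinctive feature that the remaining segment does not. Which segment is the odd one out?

[dorsal] groups all but one: /f, dʒ, s, ʃ, v, ts, ɸ/ share [-dorsal] while /k/ (voiceless velar stop) alone is [+dorsal]. Removing any other segment would not leave a single-feature class that excludes it.

k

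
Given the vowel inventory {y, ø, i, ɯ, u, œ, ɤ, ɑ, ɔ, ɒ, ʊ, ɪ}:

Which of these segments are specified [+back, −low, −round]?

Checking each segment against [+back], [−low], [−round]: /ɯ/ (high back unrounded vowel), /ɤ/ (mid back unrounded tense vowel) satisfy every feature; every other segment in the inventory fails at least one.

ɯ, ɤ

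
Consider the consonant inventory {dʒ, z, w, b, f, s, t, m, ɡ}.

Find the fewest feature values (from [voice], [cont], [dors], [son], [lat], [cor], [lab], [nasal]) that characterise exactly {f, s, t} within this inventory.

[−voice]

/f, s, t/ are exactly the [−voice] segments in the inventory, so a single feature suffices.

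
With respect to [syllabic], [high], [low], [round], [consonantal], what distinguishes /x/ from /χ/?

[high]

The two segments share [−syllabic], [−low], [−round], [+consonantal]. The only feature from the list on which they differ: /x/ is [+high] while /χ/ is [−high].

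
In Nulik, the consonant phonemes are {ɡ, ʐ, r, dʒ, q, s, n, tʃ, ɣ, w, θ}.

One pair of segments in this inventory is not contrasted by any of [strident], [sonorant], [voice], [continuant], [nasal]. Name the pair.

w, r

/w/ (labial-velar glide) and /r/ (alveolar trill) are both [-strident], [+sonorant], [+voice], [+continuant], [-nasal], so none of the listed features separates them. (They do differ in [labial], [round], [coronal] and [dorsal], which are not among the given features.) Every other pair in the inventory differs on at least one listed feature.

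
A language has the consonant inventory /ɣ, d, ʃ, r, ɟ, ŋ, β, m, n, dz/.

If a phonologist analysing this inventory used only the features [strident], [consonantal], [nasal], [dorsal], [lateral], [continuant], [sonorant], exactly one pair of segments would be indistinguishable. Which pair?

On the given features, /m/ and /n/ have an identical profile: [-strident], [+consonantal], [+nasal], [-dorsal], [-lateral], [-continuant], [+sonorant]. No other two segments in the inventory coincide on all 7 features. (They do differ in [labial] and [coronal], which are not among the given features.)

m, n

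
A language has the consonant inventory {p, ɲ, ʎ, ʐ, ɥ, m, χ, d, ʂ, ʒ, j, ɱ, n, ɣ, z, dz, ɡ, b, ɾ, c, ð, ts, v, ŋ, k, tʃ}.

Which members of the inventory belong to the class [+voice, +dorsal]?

ɲ, ʎ, ɥ, j, ɣ, ɡ, ŋ

Checking each segment against [+voice], [+dorsal]: /ɲ/ (palatal nasal), /ʎ/ (palatal lateral approximant), /ɥ/ (labial-palatal glide), /j/ (palatal glide), /ɣ/ (voiced velar fricative), /ɡ/ (voiced velar stop), among others, satisfy every feature; every other segment in the inventory fails at least one.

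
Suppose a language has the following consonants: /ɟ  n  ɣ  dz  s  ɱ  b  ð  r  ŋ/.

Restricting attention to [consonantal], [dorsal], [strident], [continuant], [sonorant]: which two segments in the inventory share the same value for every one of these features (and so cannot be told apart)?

Both /ɱ/ and /n/ are [+consonantal], [−dorsal], [−strident], [−continuant], [+sonorant]. Since the list omits [labial] and [coronal] — which do distinguish the labiodental nasal from the alveolar nasal — this pair collapses; all other pairs remain distinct.

ɱ, n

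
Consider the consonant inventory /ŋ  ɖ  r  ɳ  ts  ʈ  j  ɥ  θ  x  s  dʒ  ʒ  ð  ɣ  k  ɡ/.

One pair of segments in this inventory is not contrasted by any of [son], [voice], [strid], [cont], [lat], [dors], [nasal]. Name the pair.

ɥ, j

On the given features, /ɥ/ and /j/ have an identical profile: [+sonorant], [+voice], [-strident], [+continuant], [-lateral], [+dorsal], [-nasal]. No other two segments in the inventory coincide on all 7 features. (They do differ in [labial] and [round], which are not among the given features.)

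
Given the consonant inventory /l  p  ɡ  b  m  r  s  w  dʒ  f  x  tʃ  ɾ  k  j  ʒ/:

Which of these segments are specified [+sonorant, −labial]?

l, r, ɾ, j

First, the [+sonorant] segments are /l, m, r, w, ɾ, j/.
Within that set, [−labial] leaves /l, r, ɾ, j/.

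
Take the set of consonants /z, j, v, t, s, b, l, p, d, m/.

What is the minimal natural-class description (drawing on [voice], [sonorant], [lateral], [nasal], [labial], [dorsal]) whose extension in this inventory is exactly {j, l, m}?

Every target segment is [+sonorant] and no other inventory member is, so one feature is enough.

[+sonorant]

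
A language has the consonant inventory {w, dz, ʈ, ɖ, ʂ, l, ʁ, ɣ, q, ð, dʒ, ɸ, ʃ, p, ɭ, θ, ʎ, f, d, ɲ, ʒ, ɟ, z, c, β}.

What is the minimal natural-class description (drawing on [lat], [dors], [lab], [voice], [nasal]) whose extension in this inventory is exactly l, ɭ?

The class [+lateral], [-dorsal] has exactly /l, ɭ/ as its extension in this inventory. No smaller conjunction from the listed features achieves this: [-dorsal] alone would also admit /dz, ʈ, ɖ, ʂ, …/; [+lateral] alone would also admit /ʎ/; and checking the remaining single features turns up none with this extension.

[+lat, -dors]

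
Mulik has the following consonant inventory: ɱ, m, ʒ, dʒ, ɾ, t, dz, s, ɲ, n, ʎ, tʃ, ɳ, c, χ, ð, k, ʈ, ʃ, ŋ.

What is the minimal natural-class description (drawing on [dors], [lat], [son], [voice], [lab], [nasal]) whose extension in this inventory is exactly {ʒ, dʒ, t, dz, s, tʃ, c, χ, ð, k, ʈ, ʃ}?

[−son]

The target set is precisely the extension of [−sonorant] in this inventory.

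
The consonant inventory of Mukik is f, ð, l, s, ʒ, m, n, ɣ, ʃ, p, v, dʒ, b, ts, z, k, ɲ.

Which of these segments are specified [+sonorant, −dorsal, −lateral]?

First, the [+sonorant] segments are /l, m, n, ɲ/.
Within that set, [−dorsal] gives /l, m, n/.
Among these, [−lateral] leaves /m, n/.

m, n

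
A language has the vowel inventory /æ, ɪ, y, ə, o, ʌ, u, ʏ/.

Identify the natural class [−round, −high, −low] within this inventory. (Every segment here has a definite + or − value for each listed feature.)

Eliminate segments failing any feature: /æ/ is [+low]; /ɪ/ is [+high]; /y, o, u, ʏ/ are [+round]. The remaining /ə, ʌ/ satisfy [−round], [−high], [−low].

ə, ʌ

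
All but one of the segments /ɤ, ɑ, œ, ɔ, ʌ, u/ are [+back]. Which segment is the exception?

/ɔ, ɑ, ʌ, u, ɤ/ are all [+back]; /œ/ (mid front rounded lax vowel) is [−back].

œ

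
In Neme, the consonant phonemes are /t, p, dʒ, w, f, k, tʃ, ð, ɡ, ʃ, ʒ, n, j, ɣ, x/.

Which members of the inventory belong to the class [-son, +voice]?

dʒ, ð, ɡ, ʒ, ɣ

Eliminate segments failing any feature: /t, p, f, k, tʃ, ʃ, x/ are [-voice]; /w, n, j/ are [+sonorant]. The remaining /dʒ, ð, ɡ, ʒ, ɣ/ satisfy [-sonorant], [+voice].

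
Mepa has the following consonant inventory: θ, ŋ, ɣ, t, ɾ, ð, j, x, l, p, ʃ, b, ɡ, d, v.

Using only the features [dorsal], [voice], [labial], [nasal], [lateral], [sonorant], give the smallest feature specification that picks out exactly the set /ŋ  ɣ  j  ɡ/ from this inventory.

[+voice, +dorsal]

/ŋ, ɣ, j, ɡ/ are all [+voice], [+dorsal], and no other segment in the inventory matches both values. Dropping any one of them over-generates: [+dorsal] alone would also admit /x/; [+voice] alone would also admit /ɾ, ð, l, b, …/. No other single listed feature picks out exactly this set either, so fewer than two features will not do.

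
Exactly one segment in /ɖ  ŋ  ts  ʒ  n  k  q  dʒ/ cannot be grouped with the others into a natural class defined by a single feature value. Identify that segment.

/dʒ, ts, ɖ, n, ŋ, q, k/ are all [-continuant], but /ʒ/ (voiced postalveolar fricative) is [+continuant]. No other single segment can be removed to leave a set sharing one feature value that the removed segment lacks, so /ʒ/ is the odd one out.

ʒ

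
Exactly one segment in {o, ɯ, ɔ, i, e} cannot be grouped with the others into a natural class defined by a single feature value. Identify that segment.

The remaining segments after removing /ɔ/ share [+tense]; /ɔ/ (mid back rounded lax vowel) is [−tense]. For every other candidate removal, the leftover set fails to share any single feature value that the removed segment lacks.

ɔ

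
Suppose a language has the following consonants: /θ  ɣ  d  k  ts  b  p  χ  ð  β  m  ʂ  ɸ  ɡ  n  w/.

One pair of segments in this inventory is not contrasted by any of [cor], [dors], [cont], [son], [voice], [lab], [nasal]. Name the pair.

Both /θ/ and /ʂ/ are [+coronal], [−dorsal], [+continuant], [−sonorant], [−voice], [−labial], [−nasal]. Since the list omits [strident], [anterior] and [distributed] — which do distinguish the voiceless dental fricative from the voiceless retroflex fricative — this pair collapses; all other pairs remain distinct.

θ, ʂ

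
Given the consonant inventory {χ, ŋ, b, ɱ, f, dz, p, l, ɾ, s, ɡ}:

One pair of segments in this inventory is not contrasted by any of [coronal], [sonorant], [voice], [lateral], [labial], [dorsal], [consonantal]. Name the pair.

On the given features, /f/ and /p/ have an identical profile: [−coronal], [−sonorant], [−voice], [−lateral], [+labial], [−dorsal], [+consonantal]. No other two segments in the inventory coincide on all 7 features. (They do differ in [continuant], which is not among the given features.)

f, p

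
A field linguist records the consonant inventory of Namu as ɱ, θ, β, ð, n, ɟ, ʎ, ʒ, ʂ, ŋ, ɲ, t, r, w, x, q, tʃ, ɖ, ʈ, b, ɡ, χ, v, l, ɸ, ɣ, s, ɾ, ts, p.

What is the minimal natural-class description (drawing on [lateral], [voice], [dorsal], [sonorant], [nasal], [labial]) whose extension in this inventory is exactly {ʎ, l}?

/ʎ, l/ are exactly the [+lateral] segments in the inventory, so a single feature suffices.

[+lateral]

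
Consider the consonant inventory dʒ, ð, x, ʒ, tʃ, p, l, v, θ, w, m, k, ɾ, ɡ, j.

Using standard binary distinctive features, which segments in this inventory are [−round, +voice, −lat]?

dʒ, ð, ʒ, v, m, ɾ, ɡ, j

The [−round] segments are /dʒ, ð, x, ʒ, tʃ, p, l, v, θ, m, k, ɾ, ɡ, j/.
Within that set, [+voice] gives /dʒ, ð, ʒ, l, v, m, ɾ, ɡ, j/.
Within that set, [−lateral] leaves /dʒ, ð, ʒ, v, m, ɾ, ɡ, j/.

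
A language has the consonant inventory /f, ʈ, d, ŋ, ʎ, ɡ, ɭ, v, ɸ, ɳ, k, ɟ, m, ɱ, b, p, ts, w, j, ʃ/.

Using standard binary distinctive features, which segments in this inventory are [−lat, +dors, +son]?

ŋ, w, j

Checking each segment against [−lateral], [+dorsal], [+sonorant]: /ŋ/ (velar nasal), /w/ (labial-velar glide), /j/ (palatal glide) satisfy every feature; every other segment in the inventory fails at least one.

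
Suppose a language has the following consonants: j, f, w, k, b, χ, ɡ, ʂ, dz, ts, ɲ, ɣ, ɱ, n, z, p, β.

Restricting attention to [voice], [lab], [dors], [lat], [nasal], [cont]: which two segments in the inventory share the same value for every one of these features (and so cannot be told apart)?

ɣ, j

Both /ɣ/ and /j/ are [+voice], [-labial], [+dorsal], [-lateral], [-nasal], [+continuant]. Since the list omits [sonorant] and [back] — which do distinguish the voiced velar fricative from the palatal glide — this pair collapses; all other pairs remain distinct.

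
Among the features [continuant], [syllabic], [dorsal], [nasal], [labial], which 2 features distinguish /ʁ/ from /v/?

/ʁ/ is the voiced uvular fricative and /v/ is the voiced labiodental fricative. Both are [+continuant], [−syllabic], [−nasal]. /ʁ/ is [−labial] while /v/ is [+labial]; /ʁ/ is [+dorsal] while /v/ is [−dorsal], so the distinguishing features are [labial], [dorsal].

[labial], [dorsal]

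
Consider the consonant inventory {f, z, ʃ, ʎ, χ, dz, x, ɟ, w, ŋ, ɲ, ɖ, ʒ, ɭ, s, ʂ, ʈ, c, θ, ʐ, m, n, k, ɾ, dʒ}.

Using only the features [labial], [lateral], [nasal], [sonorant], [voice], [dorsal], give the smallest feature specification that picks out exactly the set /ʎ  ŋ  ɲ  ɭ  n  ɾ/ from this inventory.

[+sonorant, −labial]

The class [+sonorant], [−labial] has exactly /ʎ, ŋ, ɲ, ɭ, n, ɾ/ as its extension in this inventory. No smaller conjunction from the listed features achieves this: [−labial] alone would also admit /z, ʃ, χ, dz, …/; [+sonorant] alone would also admit /w, m/; and checking the remaining single features turns up none with this extension.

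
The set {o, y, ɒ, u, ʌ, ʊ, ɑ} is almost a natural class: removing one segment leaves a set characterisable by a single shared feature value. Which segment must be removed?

/ɒ, ʌ, u, ʊ, o, ɑ/ are all [+back], but /y/ (high front rounded tense vowel) is [-back]. No other single segment can be removed to leave a set sharing one feature value that the removed segment lacks, so /y/ is the odd one out.

y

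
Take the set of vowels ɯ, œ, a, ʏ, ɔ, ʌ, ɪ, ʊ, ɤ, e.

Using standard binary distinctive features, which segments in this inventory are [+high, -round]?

Eliminate segments failing any feature: /œ, a, ɔ, ʌ, ɤ, e/ are [-high]; /ʏ, ʊ/ are [+round]. The remaining /ɯ, ɪ/ satisfy [+high], [-round].

ɯ, ɪ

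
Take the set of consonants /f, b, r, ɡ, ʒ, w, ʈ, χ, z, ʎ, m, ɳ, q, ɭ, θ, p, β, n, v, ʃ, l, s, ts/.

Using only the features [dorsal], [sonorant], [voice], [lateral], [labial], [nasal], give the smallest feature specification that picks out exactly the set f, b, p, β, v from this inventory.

/f, b, p, β, v/ are all [−sonorant], [+labial], and no other segment in the inventory matches both values. Dropping any one of them over-generates: [+labial] alone would also admit /w, m/; [−sonorant] alone would also admit /ɡ, ʒ, ʈ, χ, …/. No other single listed feature picks out exactly this set either, so fewer than two features will not do.

[−sonorant, +labial]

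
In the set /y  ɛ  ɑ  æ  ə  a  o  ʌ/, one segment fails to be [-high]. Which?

y

/æ, ʌ, ə, ɑ, o, a, ɛ/ are all [-high]; /y/ (high front rounded tense vowel) is [+high].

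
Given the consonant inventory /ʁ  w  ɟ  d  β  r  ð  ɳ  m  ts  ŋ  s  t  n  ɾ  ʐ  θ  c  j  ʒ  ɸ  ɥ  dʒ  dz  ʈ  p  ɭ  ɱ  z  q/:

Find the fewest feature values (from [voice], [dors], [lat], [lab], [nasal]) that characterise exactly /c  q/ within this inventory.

[−voice, +dors]

/c, q/ are all [−voice], [+dorsal], and no other segment in the inventory matches both values. Dropping any one of them over-generates: [+dorsal] alone would also admit /ʁ, w, ɟ, ŋ, …/; [−voice] alone would also admit /ts, s, t, θ, …/. No other single listed feature picks out exactly this set either, so fewer than two features will not do.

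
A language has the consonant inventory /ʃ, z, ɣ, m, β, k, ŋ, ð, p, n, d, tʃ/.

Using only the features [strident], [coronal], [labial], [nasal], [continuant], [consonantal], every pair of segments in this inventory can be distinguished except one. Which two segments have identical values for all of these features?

z, ʃ

On the given features, /z/ and /ʃ/ have an identical profile: [+strident], [+coronal], [-labial], [-nasal], [+continuant], [+consonantal]. No other two segments in the inventory coincide on all 6 features. (They do differ in [voice], [anterior] and [distributed], which are not among the given features.)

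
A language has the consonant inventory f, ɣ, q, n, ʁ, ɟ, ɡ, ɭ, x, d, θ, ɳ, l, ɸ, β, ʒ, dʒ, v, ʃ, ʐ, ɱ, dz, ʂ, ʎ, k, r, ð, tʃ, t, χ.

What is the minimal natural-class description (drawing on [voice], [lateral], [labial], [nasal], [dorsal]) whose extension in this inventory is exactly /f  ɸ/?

/f, ɸ/ are all [−voice], [+labial], and no other segment in the inventory matches both values. Dropping any one of them over-generates: [+labial] alone would also admit /β, v, ɱ/; [−voice] alone would also admit /q, x, θ, ʃ, …/. No other single listed feature picks out exactly this set either, so fewer than two features will not do.

[−voice, +labial]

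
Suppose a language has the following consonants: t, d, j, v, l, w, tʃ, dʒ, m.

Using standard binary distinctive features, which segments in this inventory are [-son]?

The feature [sonorant] marks segments produced without turbulent airflow (nasals, liquids, glides, vowels). In this inventory /t, d, v, tʃ, dʒ/ lack that property, so they are [-sonorant]; /j, l, w, m/ are [+sonorant].

t, d, v, tʃ, dʒ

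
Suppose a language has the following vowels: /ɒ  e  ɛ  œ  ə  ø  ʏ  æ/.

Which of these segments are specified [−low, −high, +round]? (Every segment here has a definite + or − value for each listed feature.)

œ, ø

Among the inventory, the [−low] segments are /e, ɛ, œ, ə, ø, ʏ/.
Then [−high] gives /e, ɛ, œ, ə, ø/.
Of those, [+round] leaves /œ, ø/.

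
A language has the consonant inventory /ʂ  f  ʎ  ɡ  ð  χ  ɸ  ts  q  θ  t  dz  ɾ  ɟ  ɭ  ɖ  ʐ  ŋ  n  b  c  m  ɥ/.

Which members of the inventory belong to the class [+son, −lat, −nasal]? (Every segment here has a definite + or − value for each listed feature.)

ɾ, ɥ

First, the [+sonorant] segments are /ʎ, ɾ, ɭ, ŋ, n, m, ɥ/.
Of those, [−lateral] gives /ɾ, ŋ, n, m, ɥ/.
Within that set, [−nasal] leaves /ɾ, ɥ/.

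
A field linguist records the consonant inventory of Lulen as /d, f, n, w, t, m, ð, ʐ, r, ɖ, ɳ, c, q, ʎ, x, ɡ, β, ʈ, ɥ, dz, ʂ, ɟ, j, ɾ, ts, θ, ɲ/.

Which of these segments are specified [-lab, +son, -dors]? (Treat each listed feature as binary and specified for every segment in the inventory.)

n, r, ɳ, ɾ

Eliminate segments failing any feature: /d, t, ð, ʐ, ɖ, c, q, x, ɡ, ʈ, dz, ʂ, ɟ, ts, θ/ are [-sonorant]; /f, w, m, β, ɥ/ are [+labial]; /ʎ, j, ɲ/ are [+dorsal]. The remaining /n, r, ɳ, ɾ/ satisfy [-labial], [+sonorant], [-dorsal].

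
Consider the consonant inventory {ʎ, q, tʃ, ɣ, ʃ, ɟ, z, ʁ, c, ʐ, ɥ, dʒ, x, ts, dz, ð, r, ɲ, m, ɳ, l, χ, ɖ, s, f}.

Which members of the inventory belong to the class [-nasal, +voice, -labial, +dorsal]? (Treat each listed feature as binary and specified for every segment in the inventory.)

Eliminate segments failing any feature: /q, tʃ, ʃ, c, x, ts, χ, s, f/ are [-voice]; /z, ʐ, dʒ, dz, ð, r, l, ɖ/ are [-dorsal]; /ɥ/ is [+labial]; /ɲ, m, ɳ/ are [+nasal]. The remaining /ʎ, ɣ, ɟ, ʁ/ satisfy [-nasal], [+voice], [-labial], [+dorsal].

ʎ, ɣ, ɟ, ʁ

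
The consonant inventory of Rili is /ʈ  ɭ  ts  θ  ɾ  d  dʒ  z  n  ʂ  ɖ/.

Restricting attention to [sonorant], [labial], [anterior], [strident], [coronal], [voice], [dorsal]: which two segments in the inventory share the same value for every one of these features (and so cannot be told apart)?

ɾ, n

On the given features, /ɾ/ and /n/ have an identical profile: [+sonorant], [−labial], [+anterior], [−strident], [+coronal], [+voice], [−dorsal]. No other two segments in the inventory coincide on all 7 features. (They do differ in [nasal], which is not among the given features.)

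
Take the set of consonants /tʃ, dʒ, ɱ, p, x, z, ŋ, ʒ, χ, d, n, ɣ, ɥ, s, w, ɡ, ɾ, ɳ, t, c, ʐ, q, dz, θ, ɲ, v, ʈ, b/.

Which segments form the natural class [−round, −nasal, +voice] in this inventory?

Among the inventory, the [−round] segments are /tʃ, dʒ, ɱ, p, x, z, ŋ, ʒ, χ, d, n, ɣ, s, ɡ, ɾ, ɳ, t, c, ʐ, q, dz, θ, ɲ, v, ʈ, b/.
Within that set, [−nasal] gives /tʃ, dʒ, p, x, z, ʒ, χ, d, ɣ, s, ɡ, ɾ, t, c, ʐ, q, dz, θ, v, ʈ, b/.
Intersecting with [+voice] leaves /dʒ, z, ʒ, d, ɣ, ɡ, ɾ, ʐ, dz, v, b/.

dʒ, z, ʒ, d, ɣ, ɡ, ɾ, ʐ, dz, v, b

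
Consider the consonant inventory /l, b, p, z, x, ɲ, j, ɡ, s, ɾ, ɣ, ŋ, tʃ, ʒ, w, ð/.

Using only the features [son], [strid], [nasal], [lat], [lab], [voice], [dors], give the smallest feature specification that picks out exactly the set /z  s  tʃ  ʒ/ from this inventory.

[+strid]

Every target segment is [+strident] and no other inventory member is, so one feature is enough.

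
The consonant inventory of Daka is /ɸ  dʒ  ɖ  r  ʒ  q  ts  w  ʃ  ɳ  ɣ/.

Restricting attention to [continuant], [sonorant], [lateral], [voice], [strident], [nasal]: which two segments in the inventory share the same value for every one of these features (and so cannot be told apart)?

r, w

/r/ (alveolar trill) and /w/ (labial-velar glide) are both [+continuant], [+sonorant], [−lateral], [+voice], [−strident], [−nasal], so none of the listed features separates them. (They do differ in [labial], [round], [coronal] and [dorsal], which are not among the given features.) Every other pair in the inventory differs on at least one listed feature.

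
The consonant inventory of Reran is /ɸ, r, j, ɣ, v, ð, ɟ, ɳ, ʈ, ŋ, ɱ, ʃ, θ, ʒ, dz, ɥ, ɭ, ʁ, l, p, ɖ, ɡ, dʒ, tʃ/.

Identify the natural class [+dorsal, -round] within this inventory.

First, the [+dorsal] segments are /j, ɣ, ɟ, ŋ, ɥ, ʁ, ɡ/.
Within that set, [-round] leaves /j, ɣ, ɟ, ŋ, ʁ, ɡ/.

j, ɣ, ɟ, ŋ, ʁ, ɡ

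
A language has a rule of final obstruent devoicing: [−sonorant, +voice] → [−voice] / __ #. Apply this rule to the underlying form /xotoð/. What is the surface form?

The only segment in the rule's environment that also matches [−sonorant, +voice] is /ð/. Applying [−voice] turns the voiced dental fricative into /θ/ (voiceless dental fricative), giving [xotoθ].

[xotoθ]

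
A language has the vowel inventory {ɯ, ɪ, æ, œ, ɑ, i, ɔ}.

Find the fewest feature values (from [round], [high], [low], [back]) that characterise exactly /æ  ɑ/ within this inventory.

Every target segment is [+low] and no other inventory member is, so one feature is enough.

[+low]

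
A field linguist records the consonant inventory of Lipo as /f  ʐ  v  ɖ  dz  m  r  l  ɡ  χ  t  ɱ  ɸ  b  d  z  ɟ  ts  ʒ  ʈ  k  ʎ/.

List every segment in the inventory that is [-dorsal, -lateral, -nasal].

f, ʐ, v, ɖ, dz, r, t, ɸ, b, d, z, ts, ʒ, ʈ

Eliminate segments failing any feature: /m, ɱ/ are [+nasal]; /l/ is [+lateral]; /ɡ, χ, ɟ, k, ʎ/ are [+dorsal]. The remaining /f, ʐ, v, ɖ, dz, r, t, ɸ, b, d, z, ts, ʒ, ʈ/ satisfy [-dorsal], [-lateral], [-nasal].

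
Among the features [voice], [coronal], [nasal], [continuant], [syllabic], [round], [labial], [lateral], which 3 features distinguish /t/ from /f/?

[continuant], [labial], [coronal]

/t/ (voiceless alveolar stop) and /f/ (voiceless labiodental fricative) agree on [-voice], [-nasal], [-syllabic], [-round], [-lateral]. They differ on [continuant] (/t/ [-], /f/ [+]), [labial] (/t/ [-], /f/ [+]), [coronal] (/t/ [+], /f/ [-]).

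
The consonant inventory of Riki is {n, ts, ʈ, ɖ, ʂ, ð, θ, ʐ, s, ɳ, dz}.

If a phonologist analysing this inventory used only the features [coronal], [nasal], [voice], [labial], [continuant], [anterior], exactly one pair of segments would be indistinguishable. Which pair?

On the given features, /s/ and /θ/ have an identical profile: [+coronal], [-nasal], [-voice], [-labial], [+continuant], [+anterior]. No other two segments in the inventory coincide on all 6 features. (They do differ in [strident] and [distributed], which are not among the given features.)

s, θ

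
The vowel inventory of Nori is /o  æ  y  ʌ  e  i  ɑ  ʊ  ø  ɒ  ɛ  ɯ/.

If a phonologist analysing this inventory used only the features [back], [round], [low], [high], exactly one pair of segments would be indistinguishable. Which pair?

Both /e/ and /ɛ/ are [-back], [-round], [-low], [-high]. Since the list omits [tense] — which does distinguish the mid front unrounded tense vowel from the mid front unrounded lax vowel — this pair collapses; all other pairs remain distinct.

e, ɛ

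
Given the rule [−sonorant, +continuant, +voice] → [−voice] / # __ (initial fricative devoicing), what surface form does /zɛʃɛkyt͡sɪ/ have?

[sɛʃɛkyt͡sɪ]

Only the initial segment /z/ is both word-initial and matches the structural description. It is a voiced alveolar fricative, so [−sonorant, +continuant, +voice] holds; changing it to [−voice] with all other features held fixed yields /s/ (voiceless alveolar fricative). No other segment meets both the structural description and the environment, so the output is [sɛʃɛkyt͡sɪ].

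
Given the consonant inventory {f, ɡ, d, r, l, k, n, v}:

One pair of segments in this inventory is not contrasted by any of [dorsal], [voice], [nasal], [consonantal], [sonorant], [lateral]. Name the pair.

v, d

/v/ (voiced labiodental fricative) and /d/ (voiced alveolar stop) are both [−dorsal], [+voice], [−nasal], [+consonantal], [−sonorant], [−lateral], so none of the listed features separates them. (They do differ in [continuant], [labial] and [coronal], which are not among the given features.) Every other pair in the inventory differs on at least one listed feature.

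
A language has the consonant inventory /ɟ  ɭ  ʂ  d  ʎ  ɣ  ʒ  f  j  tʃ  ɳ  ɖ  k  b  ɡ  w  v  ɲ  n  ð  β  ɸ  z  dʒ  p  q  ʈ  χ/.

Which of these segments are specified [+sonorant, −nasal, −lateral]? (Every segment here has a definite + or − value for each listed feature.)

j, w

Checking each segment against [+sonorant], [−nasal], [−lateral]: /j/ (palatal glide), /w/ (labial-velar glide) satisfy every feature; every other segment in the inventory fails at least one.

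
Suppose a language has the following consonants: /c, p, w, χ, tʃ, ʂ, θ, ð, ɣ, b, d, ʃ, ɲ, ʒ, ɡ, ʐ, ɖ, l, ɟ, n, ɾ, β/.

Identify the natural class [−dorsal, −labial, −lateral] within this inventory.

Eliminate segments failing any feature: /c, w, χ, ɣ, ɲ, ɡ, ɟ/ are [+dorsal]; /p, b, β/ are [+labial]; /l/ is [+lateral]. The remaining /tʃ, ʂ, θ, ð, d, ʃ, ʒ, ʐ, ɖ, n, ɾ/ satisfy [−dorsal], [−labial], [−lateral].

tʃ, ʂ, θ, ð, d, ʃ, ʒ, ʐ, ɖ, n, ɾ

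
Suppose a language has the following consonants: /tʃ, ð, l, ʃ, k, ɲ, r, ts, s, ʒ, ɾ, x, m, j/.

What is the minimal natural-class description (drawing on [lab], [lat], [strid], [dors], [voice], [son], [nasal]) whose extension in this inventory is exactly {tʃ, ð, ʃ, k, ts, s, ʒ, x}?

[−son]

Every target segment is [−sonorant] and no other inventory member is, so one feature is enough.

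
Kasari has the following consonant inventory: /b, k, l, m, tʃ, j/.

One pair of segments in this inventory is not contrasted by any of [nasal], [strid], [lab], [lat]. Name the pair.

k, j

On the given features, /k/ and /j/ have an identical profile: [−nasal], [−strident], [−labial], [−lateral]. No other two segments in the inventory coincide on all 4 features. (They do differ in [sonorant], [voice], [continuant] and [back], which are not among the given features.)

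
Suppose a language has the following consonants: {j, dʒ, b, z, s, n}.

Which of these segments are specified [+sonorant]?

The [+sonorant] segments here are /j, n/; the remaining /dʒ, b, z, s/ are [−sonorant].

j, n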